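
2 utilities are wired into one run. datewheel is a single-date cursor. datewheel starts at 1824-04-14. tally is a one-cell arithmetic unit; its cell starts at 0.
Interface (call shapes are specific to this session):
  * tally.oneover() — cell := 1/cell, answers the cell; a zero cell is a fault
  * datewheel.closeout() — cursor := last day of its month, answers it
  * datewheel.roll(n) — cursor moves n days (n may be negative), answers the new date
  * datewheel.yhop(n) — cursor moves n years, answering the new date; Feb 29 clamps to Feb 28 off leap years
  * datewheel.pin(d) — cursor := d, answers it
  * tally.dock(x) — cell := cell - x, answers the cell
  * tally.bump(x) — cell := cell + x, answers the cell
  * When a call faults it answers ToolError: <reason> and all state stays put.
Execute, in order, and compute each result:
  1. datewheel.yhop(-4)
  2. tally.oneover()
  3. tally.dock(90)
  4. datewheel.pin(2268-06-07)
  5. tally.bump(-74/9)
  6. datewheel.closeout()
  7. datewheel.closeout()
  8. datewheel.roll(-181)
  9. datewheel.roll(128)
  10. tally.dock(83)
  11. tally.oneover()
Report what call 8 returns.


Answer: 2268-01-01

Derivation:
I try datewheel.yhop(n='-4'), yielding 1820-04-14.
Next I call tally.oneover(), which returns ToolError: reciprocal of zero.
I try tally.dock(x='90'), — result: -90.
Then datewheel.pin(d='2268-06-07'), giving 2268-06-07.
I invoke tally.bump(x='-74/9'), → -884/9.
Now I run datewheel.closeout, which returns 2268-06-30.
Next I call datewheel.closeout, giving 2268-06-30.
I try datewheel.roll(n='-181'), which returns 2268-01-01.
I use datewheel.roll(n='128'), → 2268-05-08.
Next I call tally.dock(x='83'), and see -1631/9.
I invoke tally.oneover, and get -9/1631.


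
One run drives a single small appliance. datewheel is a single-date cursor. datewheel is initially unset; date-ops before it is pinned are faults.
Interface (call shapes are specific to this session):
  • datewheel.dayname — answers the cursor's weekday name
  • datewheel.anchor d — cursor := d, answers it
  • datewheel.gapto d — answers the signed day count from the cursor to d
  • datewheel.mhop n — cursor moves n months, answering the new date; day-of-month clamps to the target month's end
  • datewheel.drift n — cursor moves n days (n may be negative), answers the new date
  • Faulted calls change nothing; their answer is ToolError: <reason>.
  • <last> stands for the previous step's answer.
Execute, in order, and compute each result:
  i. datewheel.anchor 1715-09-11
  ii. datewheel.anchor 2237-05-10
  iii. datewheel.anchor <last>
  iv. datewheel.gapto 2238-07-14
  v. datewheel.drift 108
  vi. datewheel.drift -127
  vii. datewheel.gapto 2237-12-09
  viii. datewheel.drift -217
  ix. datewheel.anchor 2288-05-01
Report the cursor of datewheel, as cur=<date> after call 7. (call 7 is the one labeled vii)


Using anchor(d→1715-09-11), and see 1715-09-11.
Calling anchor(d→2237-05-10), yielding 2237-05-10.
I invoke anchor(d→<last>), and get 2237-05-10.
Using gapto(d→2238-07-14), → 430.
I use drift(n→108), — result: 2237-08-26.
Invoking drift(n→-127), yielding 2237-04-21.
Now I run gapto(d→2237-12-09), and observe 232.
Calling drift(n→-217), → 2236-09-16.
Calling anchor(d→2288-05-01), — result: 2288-05-01.

Answer: cur=2237-04-21


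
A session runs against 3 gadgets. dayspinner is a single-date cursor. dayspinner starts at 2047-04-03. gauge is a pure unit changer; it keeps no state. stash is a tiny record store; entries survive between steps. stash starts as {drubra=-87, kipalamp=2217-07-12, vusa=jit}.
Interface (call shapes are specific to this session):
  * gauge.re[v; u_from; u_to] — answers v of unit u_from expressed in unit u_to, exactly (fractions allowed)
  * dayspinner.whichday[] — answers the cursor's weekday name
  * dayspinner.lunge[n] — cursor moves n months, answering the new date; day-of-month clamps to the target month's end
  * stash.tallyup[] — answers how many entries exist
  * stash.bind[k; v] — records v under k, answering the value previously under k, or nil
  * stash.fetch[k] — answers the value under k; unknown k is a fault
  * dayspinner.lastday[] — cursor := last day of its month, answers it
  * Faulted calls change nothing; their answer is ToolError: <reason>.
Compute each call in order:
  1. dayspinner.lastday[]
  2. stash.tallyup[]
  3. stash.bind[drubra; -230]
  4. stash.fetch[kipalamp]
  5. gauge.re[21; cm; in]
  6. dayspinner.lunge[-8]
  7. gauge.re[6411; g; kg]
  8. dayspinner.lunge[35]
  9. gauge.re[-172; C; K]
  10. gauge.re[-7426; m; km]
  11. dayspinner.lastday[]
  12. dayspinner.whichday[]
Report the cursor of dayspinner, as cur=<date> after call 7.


-> dayspinner.lastday()
<- 2047-04-30
-> stash.tallyup()
<- 3
-> stash.bind(k: drubra, v: -230)
<- -87
-> stash.fetch(k: kipalamp)
<- 2217-07-12
-> gauge.re(v: 21, u_from: cm, u_to: in)
<- 1050/127
-> dayspinner.lunge(n: -8)
<- 2046-08-30
-> gauge.re(v: 6411, u_from: g, u_to: kg)
<- 6411/1000
-> dayspinner.lunge(n: 35)
<- 2049-07-30
-> gauge.re(v: -172, u_from: C, u_to: K)
<- 2023/20
-> gauge.re(v: -7426, u_from: m, u_to: km)
<- -3713/500
-> dayspinner.lastday()
<- 2049-07-31
-> dayspinner.whichday()
<- Saturday

Answer: cur=2046-08-30


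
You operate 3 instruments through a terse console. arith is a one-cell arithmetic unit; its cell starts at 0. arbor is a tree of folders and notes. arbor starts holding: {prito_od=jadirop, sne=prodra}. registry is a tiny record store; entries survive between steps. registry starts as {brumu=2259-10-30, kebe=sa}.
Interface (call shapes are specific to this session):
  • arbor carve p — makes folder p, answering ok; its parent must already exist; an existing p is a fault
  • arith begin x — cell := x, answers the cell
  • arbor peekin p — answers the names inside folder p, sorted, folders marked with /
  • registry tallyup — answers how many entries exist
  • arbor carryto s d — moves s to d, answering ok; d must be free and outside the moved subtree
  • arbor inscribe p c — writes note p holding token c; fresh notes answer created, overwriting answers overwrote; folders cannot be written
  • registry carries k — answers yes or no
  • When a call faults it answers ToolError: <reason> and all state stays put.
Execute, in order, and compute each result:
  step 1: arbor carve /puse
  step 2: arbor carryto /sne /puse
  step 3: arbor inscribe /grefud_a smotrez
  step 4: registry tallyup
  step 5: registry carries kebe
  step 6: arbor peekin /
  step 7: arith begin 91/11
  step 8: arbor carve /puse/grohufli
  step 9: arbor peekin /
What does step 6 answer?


Step: arbor carve[/puse]
Result: ok
Step: arbor carryto[/sne; /puse]
Result: ToolError: exists
Step: arbor inscribe[/grefud_a; smotrez]
Result: created
Step: registry tallyup[]
Result: 2
Step: registry carries[kebe]
Result: yes
Step: arbor peekin[/]
Result: [grefud_a, prito_od, puse/, sne]
Step: arith begin[91/11]
Result: 91/11
Step: arbor carve[/puse/grohufli]
Result: ok
Step: arbor peekin[/]
Result: [grefud_a, prito_od, puse/, sne]

Answer: [grefud_a, prito_od, puse/, sne]


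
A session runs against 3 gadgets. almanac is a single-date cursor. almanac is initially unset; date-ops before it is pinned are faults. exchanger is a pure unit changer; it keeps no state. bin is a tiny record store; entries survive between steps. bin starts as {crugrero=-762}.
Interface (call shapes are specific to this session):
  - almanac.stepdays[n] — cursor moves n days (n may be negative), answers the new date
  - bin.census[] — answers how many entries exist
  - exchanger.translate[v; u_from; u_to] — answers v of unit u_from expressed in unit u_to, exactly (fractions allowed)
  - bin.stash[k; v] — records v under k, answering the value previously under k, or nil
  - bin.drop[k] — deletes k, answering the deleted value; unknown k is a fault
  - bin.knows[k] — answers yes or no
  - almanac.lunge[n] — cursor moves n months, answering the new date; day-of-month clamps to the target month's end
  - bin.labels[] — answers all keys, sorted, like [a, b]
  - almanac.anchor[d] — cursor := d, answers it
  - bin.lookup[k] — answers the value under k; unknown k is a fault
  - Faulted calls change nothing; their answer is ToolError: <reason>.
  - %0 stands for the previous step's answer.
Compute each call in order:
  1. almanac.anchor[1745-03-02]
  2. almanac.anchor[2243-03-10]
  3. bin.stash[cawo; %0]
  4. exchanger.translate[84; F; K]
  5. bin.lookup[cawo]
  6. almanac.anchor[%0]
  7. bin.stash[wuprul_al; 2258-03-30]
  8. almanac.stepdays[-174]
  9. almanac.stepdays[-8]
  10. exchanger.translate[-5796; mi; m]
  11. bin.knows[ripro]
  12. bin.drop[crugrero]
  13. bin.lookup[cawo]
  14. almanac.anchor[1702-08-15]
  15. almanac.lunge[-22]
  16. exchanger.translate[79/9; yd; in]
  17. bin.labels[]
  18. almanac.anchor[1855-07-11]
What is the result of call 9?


Answer: 2242-09-09

Derivation:
# 1. almanac.anchor(1745-03-02) ~> 1745-03-02
# 2. almanac.anchor(2243-03-10) ~> 2243-03-10
# 3. bin.stash(cawo, %0) ~> nil
# 4. exchanger.translate(84, F, K) ~> 54367/180
# 5. bin.lookup(cawo) ~> 2243-03-10
# 6. almanac.anchor(%0) ~> 2243-03-10
# 7. bin.stash(wuprul_al, 2258-03-30) ~> nil
# 8. almanac.stepdays(-174) ~> 2242-09-17
# 9. almanac.stepdays(-8) ~> 2242-09-09
# 10. exchanger.translate(-5796, mi, m) ~> -1165969728/125
# 11. bin.knows(ripro) ~> no
# 12. bin.drop(crugrero) ~> -762
# 13. bin.lookup(cawo) ~> 2243-03-10
# 14. almanac.anchor(1702-08-15) ~> 1702-08-15
# 15. almanac.lunge(-22) ~> 1700-10-15
# 16. exchanger.translate(79/9, yd, in) ~> 316
# 17. bin.labels() ~> [cawo, wuprul_al]
# 18. almanac.anchor(1855-07-11) ~> 1855-07-11


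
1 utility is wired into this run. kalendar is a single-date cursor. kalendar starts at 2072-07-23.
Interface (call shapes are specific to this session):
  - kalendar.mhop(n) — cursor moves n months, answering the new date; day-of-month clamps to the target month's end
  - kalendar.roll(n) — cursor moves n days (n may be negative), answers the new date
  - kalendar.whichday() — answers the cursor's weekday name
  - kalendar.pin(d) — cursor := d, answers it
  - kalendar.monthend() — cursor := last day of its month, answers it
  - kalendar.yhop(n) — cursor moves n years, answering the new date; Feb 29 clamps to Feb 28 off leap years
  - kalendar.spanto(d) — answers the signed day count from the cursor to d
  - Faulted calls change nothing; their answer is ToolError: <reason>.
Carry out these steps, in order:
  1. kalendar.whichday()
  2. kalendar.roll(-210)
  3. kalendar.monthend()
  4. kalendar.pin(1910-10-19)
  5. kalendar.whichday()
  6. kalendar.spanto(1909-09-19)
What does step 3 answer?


Answer: 2071-12-31

Derivation:
Calling kalendar.whichday, giving Saturday.
I try kalendar.roll using n→-210, yielding 2071-12-26.
Next I call kalendar.monthend(), and see 2071-12-31.
I invoke kalendar.pin using d→1910-10-19, yielding 1910-10-19.
Using kalendar.whichday(), and observe Wednesday.
I use kalendar.spanto using d→1909-09-19, and get -395.


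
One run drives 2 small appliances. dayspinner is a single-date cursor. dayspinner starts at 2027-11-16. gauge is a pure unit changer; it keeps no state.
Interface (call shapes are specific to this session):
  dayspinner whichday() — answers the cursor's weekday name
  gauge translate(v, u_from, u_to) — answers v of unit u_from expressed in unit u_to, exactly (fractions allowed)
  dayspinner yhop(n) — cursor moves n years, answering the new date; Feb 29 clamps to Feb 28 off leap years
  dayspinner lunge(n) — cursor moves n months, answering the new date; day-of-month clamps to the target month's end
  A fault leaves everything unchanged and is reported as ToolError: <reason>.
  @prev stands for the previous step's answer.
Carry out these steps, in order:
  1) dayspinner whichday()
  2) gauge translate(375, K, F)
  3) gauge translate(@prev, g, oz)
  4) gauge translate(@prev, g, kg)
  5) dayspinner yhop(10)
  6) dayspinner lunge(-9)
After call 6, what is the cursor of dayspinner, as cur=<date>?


Answer: cur=2037-02-16

Derivation:
I invoke dayspinner whichday, and get Tuesday.
I invoke gauge translate passing v→375, u_from→K, u_to→F, which returns 21533/100.
Then gauge translate passing v→@prev, u_from→g, u_to→oz, — result: 344528000/45359237.
I invoke gauge translate passing v→@prev, u_from→g, u_to→kg, and see 344528/45359237.
I use dayspinner yhop passing n→10, and see 2037-11-16.
Calling dayspinner lunge passing n→-9, → 2037-02-16.


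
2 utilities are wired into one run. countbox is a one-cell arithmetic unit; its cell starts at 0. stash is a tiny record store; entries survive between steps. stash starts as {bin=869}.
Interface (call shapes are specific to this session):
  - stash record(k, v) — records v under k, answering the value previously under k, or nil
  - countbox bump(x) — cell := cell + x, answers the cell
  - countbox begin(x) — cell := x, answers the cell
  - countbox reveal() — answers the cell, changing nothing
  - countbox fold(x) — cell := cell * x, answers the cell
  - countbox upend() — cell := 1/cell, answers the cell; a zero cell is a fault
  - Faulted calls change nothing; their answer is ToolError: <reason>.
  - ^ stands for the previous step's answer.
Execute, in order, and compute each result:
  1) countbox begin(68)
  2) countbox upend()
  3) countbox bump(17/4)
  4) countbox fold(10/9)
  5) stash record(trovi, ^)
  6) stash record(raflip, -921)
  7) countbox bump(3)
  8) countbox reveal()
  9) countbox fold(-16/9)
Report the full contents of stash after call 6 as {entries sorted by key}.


$ countbox begin x='68'
= 68
$ countbox upend
= 1/68
$ countbox bump x='17/4'
= 145/34
$ countbox fold x='10/9'
= 725/153
$ stash record k='trovi' v='^'
= nil
$ stash record k='raflip' v='-921'
= nil
$ countbox bump x='3'
= 1184/153
$ countbox reveal
= 1184/153
$ countbox fold x='-16/9'
= -18944/1377

Answer: {bin=869, raflip=-921, trovi=725/153}


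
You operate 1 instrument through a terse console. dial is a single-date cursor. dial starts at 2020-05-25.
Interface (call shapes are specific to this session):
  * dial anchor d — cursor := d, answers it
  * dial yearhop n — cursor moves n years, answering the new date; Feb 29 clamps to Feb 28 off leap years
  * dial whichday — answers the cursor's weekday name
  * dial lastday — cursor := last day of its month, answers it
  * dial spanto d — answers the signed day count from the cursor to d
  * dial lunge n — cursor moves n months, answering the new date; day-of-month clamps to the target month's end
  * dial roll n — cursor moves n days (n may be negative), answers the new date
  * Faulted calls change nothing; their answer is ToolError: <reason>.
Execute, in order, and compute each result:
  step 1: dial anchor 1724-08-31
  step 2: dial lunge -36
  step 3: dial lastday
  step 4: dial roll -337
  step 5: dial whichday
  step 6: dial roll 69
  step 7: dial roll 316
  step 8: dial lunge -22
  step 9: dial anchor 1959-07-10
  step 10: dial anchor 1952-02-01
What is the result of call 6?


Answer: 1720-12-06

Derivation:
Act: dial anchor[1724-08-31]
Obs: 1724-08-31
Act: dial lunge[-36]
Obs: 1721-08-31
Act: dial lastday[]
Obs: 1721-08-31
Act: dial roll[-337]
Obs: 1720-09-28
Act: dial whichday[]
Obs: Saturday
Act: dial roll[69]
Obs: 1720-12-06
Act: dial roll[316]
Obs: 1721-10-18
Act: dial lunge[-22]
Obs: 1719-12-18
Act: dial anchor[1959-07-10]
Obs: 1959-07-10
Act: dial anchor[1952-02-01]
Obs: 1952-02-01


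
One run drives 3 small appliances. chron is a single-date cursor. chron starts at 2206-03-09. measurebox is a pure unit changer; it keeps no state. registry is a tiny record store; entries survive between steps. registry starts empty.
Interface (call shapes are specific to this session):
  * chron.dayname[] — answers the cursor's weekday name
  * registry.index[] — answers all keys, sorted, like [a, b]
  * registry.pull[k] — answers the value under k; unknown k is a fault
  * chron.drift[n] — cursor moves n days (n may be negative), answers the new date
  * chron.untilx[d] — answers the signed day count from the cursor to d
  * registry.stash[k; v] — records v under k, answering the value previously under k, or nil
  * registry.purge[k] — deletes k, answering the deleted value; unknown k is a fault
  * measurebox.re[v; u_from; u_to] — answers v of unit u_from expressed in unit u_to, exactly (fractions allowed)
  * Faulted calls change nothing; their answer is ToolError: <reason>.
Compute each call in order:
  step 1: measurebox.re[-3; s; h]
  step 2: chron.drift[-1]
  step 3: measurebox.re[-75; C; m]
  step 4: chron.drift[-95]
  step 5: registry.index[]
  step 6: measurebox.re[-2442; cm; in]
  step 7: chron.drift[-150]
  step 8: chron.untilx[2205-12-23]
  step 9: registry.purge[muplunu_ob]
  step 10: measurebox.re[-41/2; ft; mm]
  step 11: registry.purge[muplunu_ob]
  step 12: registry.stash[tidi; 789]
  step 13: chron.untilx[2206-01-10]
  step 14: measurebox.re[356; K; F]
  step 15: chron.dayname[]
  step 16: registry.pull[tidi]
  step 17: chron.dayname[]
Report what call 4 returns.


Next I call measurebox.re passing v→-3, u_from→s, u_to→h, yielding -1/1200.
I call chron.drift passing n→-1, → 2206-03-08.
Invoking measurebox.re passing v→-75, u_from→C, u_to→m, giving ToolError: incompatible units.
Invoking chron.drift passing n→-95, yielding 2205-12-03.
Calling registry.index(), and see [].
Using measurebox.re passing v→-2442, u_from→cm, u_to→in, — result: -122100/127.
Next I call chron.drift passing n→-150: 2205-07-06.
I try chron.untilx passing d→2205-12-23, giving 170.
Invoking registry.purge passing k→muplunu_ob, which returns ToolError: no such key muplunu_ob.
Next I call measurebox.re passing v→-41/2, u_from→ft, u_to→mm, and observe -31242/5.
Now I run registry.purge passing k→muplunu_ob, → ToolError: no such key muplunu_ob.
I try registry.stash passing k→tidi, v→789, and get nil.
Now I run chron.untilx passing d→2206-01-10: 188.
I invoke measurebox.re passing v→356, u_from→K, u_to→F, — result: 18113/100.
I invoke chron.dayname(), and see Saturday.
Now I run registry.pull passing k→tidi, and see 789.
I invoke chron.dayname: Saturday.

Answer: 2205-12-03


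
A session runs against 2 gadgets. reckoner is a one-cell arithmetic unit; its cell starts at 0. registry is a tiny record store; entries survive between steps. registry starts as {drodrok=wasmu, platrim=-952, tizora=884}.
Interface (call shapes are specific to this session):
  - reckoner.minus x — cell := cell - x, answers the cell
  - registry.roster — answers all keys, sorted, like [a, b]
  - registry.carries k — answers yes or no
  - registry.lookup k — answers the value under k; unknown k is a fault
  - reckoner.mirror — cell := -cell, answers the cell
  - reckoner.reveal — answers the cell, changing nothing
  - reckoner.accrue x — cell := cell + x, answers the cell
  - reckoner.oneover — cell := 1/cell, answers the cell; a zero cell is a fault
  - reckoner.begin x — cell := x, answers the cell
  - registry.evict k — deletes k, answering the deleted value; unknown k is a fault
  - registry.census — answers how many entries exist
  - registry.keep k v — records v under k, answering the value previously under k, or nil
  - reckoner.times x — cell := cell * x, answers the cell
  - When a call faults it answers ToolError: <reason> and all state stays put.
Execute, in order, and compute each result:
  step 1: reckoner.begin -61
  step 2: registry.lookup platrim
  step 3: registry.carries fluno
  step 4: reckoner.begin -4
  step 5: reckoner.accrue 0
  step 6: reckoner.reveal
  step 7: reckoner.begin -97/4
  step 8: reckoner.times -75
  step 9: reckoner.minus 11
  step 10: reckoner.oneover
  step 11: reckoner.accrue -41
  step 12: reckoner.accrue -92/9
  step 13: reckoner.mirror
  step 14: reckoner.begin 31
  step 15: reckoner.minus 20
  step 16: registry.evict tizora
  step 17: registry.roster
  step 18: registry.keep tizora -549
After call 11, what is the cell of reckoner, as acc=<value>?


Answer: acc=-296467/7231

Derivation:
;; 1. begin(x: -61) => -61
;; 2. lookup(k: platrim) => -952
;; 3. carries(k: fluno) => no
;; 4. begin(x: -4) => -4
;; 5. accrue(x: 0) => -4
;; 6. reveal() => -4
;; 7. begin(x: -97/4) => -97/4
;; 8. times(x: -75) => 7275/4
;; 9. minus(x: 11) => 7231/4
;; 10. oneover() => 4/7231
;; 11. accrue(x: -41) => -296467/7231
;; 12. accrue(x: -92/9) => -3333455/65079
;; 13. mirror() => 3333455/65079
;; 14. begin(x: 31) => 31
;; 15. minus(x: 20) => 11
;; 16. evict(k: tizora) => 884
;; 17. roster() => [drodrok, platrim]
;; 18. keep(k: tizora, v: -549) => nil


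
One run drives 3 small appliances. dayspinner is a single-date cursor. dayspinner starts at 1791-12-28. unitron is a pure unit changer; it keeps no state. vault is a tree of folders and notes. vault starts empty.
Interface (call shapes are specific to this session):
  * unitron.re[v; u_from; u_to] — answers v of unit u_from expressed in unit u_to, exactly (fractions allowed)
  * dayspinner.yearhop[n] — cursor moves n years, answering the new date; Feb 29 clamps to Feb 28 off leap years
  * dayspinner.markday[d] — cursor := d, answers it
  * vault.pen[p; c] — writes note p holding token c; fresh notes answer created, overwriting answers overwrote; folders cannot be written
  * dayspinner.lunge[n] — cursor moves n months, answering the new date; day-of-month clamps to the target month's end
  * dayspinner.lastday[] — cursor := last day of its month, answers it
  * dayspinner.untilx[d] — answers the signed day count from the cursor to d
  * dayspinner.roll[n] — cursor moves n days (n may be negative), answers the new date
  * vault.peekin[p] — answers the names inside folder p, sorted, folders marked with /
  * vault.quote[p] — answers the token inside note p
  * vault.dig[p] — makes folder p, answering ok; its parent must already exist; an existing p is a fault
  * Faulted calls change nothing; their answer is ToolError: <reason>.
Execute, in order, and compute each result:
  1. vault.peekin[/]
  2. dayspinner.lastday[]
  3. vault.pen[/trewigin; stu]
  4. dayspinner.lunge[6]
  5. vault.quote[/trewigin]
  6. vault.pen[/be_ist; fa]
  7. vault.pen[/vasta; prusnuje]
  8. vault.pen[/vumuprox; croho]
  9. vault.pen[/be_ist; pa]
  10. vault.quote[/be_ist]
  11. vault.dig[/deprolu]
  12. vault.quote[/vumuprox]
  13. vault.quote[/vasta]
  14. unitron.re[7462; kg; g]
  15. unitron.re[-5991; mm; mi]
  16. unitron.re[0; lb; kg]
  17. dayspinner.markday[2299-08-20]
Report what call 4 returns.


Calling vault.peekin(p: /), which returns [].
I try dayspinner.lastday, yielding 1791-12-31.
Now I run vault.pen(p: /trewigin, c: stu), → created.
I invoke dayspinner.lunge(n: 6): 1792-06-30.
Calling vault.quote(p: /trewigin), — result: stu.
I call vault.pen(p: /be_ist, c: fa), — result: created.
I use vault.pen(p: /vasta, c: prusnuje), → created.
I invoke vault.pen(p: /vumuprox, c: croho), → created.
I use vault.pen(p: /be_ist, c: pa), → overwrote.
Calling vault.quote(p: /be_ist): pa.
Calling vault.dig(p: /deprolu), — result: ok.
Using vault.quote(p: /vumuprox), yielding croho.
I call vault.quote(p: /vasta), — result: prusnuje.
I invoke unitron.re(v: 7462, u_from: kg, u_to: g), which returns 7462000.
I call unitron.re(v: -5991, u_from: mm, u_to: mi): -1997/536448.
I run unitron.re(v: 0, u_from: lb, u_to: kg), and see 0.
Next I call dayspinner.markday(d: 2299-08-20): 2299-08-20.

Answer: 1792-06-30


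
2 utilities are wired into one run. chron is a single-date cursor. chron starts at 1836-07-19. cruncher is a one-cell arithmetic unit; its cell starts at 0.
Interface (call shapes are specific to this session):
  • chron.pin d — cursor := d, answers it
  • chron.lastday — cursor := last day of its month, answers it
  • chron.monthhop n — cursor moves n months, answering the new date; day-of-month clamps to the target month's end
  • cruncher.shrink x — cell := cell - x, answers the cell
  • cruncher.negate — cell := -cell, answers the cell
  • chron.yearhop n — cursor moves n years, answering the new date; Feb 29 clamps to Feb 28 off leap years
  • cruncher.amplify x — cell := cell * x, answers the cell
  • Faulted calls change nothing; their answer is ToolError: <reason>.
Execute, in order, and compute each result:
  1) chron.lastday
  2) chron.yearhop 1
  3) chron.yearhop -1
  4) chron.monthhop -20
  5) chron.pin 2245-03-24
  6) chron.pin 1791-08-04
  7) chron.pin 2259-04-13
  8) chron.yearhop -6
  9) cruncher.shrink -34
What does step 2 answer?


Answer: 1837-07-31

Derivation:
CALL chron.lastday[]
RET  1836-07-31
CALL chron.yearhop[1]
RET  1837-07-31
CALL chron.yearhop[-1]
RET  1836-07-31
CALL chron.monthhop[-20]
RET  1834-11-30
CALL chron.pin[2245-03-24]
RET  2245-03-24
CALL chron.pin[1791-08-04]
RET  1791-08-04
CALL chron.pin[2259-04-13]
RET  2259-04-13
CALL chron.yearhop[-6]
RET  2253-04-13
CALL cruncher.shrink[-34]
RET  34


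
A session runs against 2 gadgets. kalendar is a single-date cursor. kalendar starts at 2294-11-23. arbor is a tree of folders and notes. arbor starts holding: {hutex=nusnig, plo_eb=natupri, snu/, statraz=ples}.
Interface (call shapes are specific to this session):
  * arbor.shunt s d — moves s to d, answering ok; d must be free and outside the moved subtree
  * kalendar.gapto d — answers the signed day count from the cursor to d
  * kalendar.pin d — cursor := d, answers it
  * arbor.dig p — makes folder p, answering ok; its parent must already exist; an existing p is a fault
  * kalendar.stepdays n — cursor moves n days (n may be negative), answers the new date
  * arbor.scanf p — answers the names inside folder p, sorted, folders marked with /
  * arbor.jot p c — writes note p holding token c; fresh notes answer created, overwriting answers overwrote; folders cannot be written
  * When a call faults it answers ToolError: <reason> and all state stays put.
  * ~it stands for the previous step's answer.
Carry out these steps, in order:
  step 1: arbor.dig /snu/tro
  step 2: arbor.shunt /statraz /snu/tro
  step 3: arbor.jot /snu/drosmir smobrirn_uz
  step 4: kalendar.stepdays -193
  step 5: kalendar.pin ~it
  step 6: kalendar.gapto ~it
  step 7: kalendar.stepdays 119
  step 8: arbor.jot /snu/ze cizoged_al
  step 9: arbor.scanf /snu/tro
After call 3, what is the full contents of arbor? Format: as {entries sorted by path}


~$ dig p: /snu/tro
= ok
~$ shunt s: /statraz d: /snu/tro
= ToolError: exists
~$ jot p: /snu/drosmir c: smobrirn_uz
= created
~$ stepdays n: -193
= 2294-05-14
~$ pin d: ~it
= 2294-05-14
~$ gapto d: ~it
= 0
~$ stepdays n: 119
= 2294-09-10
~$ jot p: /snu/ze c: cizoged_al
= created
~$ scanf p: /snu/tro
= []

Answer: {hutex=nusnig, plo_eb=natupri, snu/, snu/drosmir=smobrirn_uz, snu/tro/, statraz=ples}


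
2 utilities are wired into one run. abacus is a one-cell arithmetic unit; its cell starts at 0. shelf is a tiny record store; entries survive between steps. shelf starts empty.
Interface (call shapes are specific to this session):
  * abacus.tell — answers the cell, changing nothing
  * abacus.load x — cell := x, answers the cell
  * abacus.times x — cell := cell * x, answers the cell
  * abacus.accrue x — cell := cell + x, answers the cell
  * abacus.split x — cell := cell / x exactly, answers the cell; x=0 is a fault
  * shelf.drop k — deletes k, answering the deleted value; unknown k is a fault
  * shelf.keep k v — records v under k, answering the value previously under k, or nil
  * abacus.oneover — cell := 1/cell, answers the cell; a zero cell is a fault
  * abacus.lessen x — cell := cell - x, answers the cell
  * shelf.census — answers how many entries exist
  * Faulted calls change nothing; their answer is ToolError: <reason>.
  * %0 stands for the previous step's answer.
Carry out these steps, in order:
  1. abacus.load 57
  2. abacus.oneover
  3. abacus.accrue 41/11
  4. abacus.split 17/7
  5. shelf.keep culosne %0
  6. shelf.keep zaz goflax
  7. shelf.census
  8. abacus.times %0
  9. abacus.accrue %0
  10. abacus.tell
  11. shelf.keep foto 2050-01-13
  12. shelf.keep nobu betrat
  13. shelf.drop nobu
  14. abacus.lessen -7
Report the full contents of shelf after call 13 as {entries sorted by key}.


Answer: {culosne=16436/10659, foto=2050-01-13, zaz=goflax}

Derivation:
I call abacus.load using x→57, → 57.
I invoke abacus.oneover(), which returns 1/57.
I use abacus.accrue using x→41/11, which returns 2348/627.
I call abacus.split using x→17/7, and see 16436/10659.
Now I run shelf.keep using k→culosne, v→%0, yielding nil.
I call shelf.keep using k→zaz, v→goflax, → nil.
I call shelf.census, which returns 2.
Invoking abacus.times using x→%0, which returns 32872/10659.
Calling abacus.accrue using x→%0: 65744/10659.
Now I run abacus.tell(), → 65744/10659.
I use shelf.keep using k→foto, v→2050-01-13: nil.
Invoking shelf.keep using k→nobu, v→betrat, and get nil.
Now I run shelf.drop using k→nobu: betrat.
I try abacus.lessen using x→-7, — result: 140357/10659.


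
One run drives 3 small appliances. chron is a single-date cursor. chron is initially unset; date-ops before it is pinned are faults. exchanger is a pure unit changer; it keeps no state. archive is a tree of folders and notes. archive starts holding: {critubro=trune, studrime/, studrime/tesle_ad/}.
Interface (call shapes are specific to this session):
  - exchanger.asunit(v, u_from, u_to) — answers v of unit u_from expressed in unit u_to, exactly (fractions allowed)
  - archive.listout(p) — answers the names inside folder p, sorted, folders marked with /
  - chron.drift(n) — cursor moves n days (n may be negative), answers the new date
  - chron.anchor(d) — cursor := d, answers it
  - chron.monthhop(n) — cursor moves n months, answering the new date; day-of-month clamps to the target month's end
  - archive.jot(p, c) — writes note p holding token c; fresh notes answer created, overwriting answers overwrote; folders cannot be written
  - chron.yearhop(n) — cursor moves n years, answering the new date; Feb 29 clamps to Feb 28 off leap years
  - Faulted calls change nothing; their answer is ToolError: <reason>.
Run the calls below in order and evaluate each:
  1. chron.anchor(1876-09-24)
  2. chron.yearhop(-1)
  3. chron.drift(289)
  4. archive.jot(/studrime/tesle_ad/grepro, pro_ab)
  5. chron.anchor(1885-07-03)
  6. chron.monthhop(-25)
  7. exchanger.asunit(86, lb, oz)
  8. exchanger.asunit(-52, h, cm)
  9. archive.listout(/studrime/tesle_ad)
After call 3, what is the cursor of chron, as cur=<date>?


-> anchor(1876-09-24)
<- 1876-09-24
-> yearhop(-1)
<- 1875-09-24
-> drift(289)
<- 1876-07-09
-> jot(/studrime/tesle_ad/grepro, pro_ab)
<- created
-> anchor(1885-07-03)
<- 1885-07-03
-> monthhop(-25)
<- 1883-06-03
-> asunit(86, lb, oz)
<- 1376
-> asunit(-52, h, cm)
<- ToolError: incompatible units
-> listout(/studrime/tesle_ad)
<- [grepro]

Answer: cur=1876-07-09


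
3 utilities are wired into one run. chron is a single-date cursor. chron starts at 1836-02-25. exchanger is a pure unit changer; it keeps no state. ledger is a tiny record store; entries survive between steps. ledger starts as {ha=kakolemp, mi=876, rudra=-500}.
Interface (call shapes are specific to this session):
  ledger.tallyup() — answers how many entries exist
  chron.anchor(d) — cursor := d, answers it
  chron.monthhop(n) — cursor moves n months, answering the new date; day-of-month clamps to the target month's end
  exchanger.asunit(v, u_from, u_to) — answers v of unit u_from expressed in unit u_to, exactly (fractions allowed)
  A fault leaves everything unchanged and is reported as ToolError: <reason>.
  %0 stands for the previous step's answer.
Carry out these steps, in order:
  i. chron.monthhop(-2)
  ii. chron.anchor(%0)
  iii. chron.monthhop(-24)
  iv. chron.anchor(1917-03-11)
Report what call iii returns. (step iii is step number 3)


Invoking chron.monthhop(-2), — result: 1835-12-25.
I run chron.anchor(%0), yielding 1835-12-25.
Using chron.monthhop(-24), yielding 1833-12-25.
I run chron.anchor(1917-03-11), yielding 1917-03-11.

Answer: 1833-12-25


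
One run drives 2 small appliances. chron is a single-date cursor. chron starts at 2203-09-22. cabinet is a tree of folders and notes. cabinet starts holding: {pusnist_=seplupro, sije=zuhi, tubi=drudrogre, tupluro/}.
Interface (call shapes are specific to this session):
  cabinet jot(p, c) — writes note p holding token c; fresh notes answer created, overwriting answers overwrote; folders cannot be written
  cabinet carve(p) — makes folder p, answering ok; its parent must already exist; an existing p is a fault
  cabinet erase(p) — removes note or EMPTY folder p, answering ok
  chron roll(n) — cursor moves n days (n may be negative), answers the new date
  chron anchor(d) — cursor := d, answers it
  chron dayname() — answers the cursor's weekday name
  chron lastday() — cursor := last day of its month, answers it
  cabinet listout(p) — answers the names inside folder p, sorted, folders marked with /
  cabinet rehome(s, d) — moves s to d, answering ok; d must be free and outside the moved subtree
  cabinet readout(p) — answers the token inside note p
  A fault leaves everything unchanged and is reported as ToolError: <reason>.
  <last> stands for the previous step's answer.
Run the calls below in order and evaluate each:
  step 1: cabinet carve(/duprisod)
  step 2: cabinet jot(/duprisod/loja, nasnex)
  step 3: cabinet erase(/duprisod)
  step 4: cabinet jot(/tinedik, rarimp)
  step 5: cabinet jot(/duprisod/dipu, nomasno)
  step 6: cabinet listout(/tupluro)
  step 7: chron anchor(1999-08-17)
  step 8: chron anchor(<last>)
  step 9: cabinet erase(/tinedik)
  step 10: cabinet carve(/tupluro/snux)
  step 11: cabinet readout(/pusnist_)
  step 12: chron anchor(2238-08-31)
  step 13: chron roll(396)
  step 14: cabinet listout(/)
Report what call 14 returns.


Next I call cabinet carve using p→/duprisod: ok.
Next I call cabinet jot using p→/duprisod/loja, c→nasnex, giving created.
I call cabinet erase using p→/duprisod, giving ToolError: not empty.
Now I run cabinet jot using p→/tinedik, c→rarimp, and get created.
Now I run cabinet jot using p→/duprisod/dipu, c→nomasno, → created.
I use cabinet listout using p→/tupluro, and observe [].
Then chron anchor using d→1999-08-17, — result: 1999-08-17.
Using chron anchor using d→<last>, which returns 1999-08-17.
Using cabinet erase using p→/tinedik, and get ok.
Calling cabinet carve using p→/tupluro/snux, and see ok.
I try cabinet readout using p→/pusnist_, and observe seplupro.
Then chron anchor using d→2238-08-31: 2238-08-31.
Now I run chron roll using n→396, yielding 2239-10-01.
I invoke cabinet listout using p→/, and observe [duprisod/, pusnist_, sije, tubi, tupluro/].

Answer: [duprisod/, pusnist_, sije, tubi, tupluro/]


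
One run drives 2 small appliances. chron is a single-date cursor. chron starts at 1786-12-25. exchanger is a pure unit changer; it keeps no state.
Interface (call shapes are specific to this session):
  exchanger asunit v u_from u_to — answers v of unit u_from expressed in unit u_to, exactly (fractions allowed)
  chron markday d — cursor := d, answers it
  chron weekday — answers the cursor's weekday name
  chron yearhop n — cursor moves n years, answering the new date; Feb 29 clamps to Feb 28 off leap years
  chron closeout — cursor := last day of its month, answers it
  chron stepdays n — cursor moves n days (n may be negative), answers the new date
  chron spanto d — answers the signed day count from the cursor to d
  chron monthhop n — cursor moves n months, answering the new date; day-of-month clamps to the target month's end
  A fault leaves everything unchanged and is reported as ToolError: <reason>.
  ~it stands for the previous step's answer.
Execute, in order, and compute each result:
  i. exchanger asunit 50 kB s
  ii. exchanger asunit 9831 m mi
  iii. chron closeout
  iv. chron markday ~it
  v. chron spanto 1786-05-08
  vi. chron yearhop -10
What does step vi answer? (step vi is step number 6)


Answer: 1776-12-31

Derivation:
Next I call exchanger asunit(v→50, u_from→kB, u_to→s), and see ToolError: incompatible units.
I try exchanger asunit(v→9831, u_from→m, u_to→mi), and see 409625/67056.
Using chron closeout(), and get 1786-12-31.
I invoke chron markday(d→~it), and get 1786-12-31.
Next I call chron spanto(d→1786-05-08), giving -237.
Next I call chron yearhop(n→-10), yielding 1776-12-31.


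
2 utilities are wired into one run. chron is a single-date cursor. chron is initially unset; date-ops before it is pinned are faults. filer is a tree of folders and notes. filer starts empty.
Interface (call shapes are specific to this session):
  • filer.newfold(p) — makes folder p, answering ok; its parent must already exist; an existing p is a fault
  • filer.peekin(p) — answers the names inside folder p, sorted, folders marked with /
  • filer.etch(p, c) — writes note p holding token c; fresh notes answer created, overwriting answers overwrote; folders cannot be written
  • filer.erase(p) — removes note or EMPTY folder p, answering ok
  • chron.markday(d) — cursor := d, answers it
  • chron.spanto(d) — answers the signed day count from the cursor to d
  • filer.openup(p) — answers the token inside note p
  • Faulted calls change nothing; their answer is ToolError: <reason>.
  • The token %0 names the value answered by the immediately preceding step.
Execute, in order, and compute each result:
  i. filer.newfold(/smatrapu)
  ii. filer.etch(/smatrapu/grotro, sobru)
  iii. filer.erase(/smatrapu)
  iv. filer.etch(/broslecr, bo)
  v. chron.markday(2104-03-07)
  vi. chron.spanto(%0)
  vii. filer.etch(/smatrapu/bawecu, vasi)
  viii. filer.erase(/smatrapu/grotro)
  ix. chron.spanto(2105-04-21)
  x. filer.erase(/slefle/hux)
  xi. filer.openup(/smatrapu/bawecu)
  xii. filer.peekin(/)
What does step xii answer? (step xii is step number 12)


Using filer.newfold using p=/smatrapu, which returns ok.
I invoke filer.etch using p=/smatrapu/grotro, c=sobru, and observe created.
I use filer.erase using p=/smatrapu, → ToolError: not empty.
I call filer.etch using p=/broslecr, c=bo, — result: created.
Now I run chron.markday using d=2104-03-07, → 2104-03-07.
Then chron.spanto using d=%0, giving 0.
Invoking filer.etch using p=/smatrapu/bawecu, c=vasi, → created.
Using filer.erase using p=/smatrapu/grotro, which returns ok.
I run chron.spanto using d=2105-04-21, giving 410.
Then filer.erase using p=/slefle/hux, giving ToolError: not found.
Now I run filer.openup using p=/smatrapu/bawecu, and get vasi.
Then filer.peekin using p=/: [broslecr, smatrapu/].

Answer: [broslecr, smatrapu/]


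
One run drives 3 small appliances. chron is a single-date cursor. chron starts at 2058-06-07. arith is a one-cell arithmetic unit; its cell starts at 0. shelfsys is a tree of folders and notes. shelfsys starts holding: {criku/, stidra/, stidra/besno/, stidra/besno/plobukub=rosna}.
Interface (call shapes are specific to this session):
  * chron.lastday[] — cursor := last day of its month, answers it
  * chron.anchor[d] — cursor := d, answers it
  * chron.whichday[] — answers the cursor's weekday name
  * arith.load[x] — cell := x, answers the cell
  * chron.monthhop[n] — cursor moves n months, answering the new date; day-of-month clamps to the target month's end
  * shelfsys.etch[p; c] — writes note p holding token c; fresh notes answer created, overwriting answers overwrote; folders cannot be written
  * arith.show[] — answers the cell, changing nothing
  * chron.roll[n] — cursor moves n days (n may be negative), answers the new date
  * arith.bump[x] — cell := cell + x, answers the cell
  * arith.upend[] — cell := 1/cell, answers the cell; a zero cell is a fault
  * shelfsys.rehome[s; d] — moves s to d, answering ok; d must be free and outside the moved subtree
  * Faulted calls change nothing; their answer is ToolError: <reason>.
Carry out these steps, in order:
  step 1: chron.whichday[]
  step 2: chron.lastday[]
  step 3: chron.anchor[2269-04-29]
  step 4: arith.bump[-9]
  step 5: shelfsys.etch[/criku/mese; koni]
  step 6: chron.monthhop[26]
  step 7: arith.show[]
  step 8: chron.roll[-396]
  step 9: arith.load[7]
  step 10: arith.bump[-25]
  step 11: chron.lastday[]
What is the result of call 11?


Answer: 2270-05-31

Derivation:
-- 1. chron.whichday() == Friday
-- 2. chron.lastday() == 2058-06-30
-- 3. chron.anchor(d='2269-04-29') == 2269-04-29
-- 4. arith.bump(x='-9') == -9
-- 5. shelfsys.etch(p='/criku/mese', c='koni') == created
-- 6. chron.monthhop(n='26') == 2271-06-29
-- 7. arith.show() == -9
-- 8. chron.roll(n='-396') == 2270-05-29
-- 9. arith.load(x='7') == 7
-- 10. arith.bump(x='-25') == -18
-- 11. chron.lastday() == 2270-05-31
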